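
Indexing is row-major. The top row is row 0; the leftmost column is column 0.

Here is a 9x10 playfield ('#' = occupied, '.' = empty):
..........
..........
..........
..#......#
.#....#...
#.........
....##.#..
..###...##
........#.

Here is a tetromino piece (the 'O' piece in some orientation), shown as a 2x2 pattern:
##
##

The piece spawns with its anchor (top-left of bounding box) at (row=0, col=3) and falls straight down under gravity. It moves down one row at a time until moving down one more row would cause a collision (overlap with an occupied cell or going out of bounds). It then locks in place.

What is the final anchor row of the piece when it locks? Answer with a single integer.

Spawn at (row=0, col=3). Try each row:
  row 0: fits
  row 1: fits
  row 2: fits
  row 3: fits
  row 4: fits
  row 5: blocked -> lock at row 4

Answer: 4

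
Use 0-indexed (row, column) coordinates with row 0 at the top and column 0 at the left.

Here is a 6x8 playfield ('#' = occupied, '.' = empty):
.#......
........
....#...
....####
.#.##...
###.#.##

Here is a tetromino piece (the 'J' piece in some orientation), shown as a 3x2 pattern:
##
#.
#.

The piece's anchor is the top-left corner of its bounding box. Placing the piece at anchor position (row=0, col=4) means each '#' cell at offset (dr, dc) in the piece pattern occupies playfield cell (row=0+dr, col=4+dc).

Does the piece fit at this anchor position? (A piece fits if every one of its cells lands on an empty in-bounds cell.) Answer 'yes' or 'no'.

Answer: no

Derivation:
Check each piece cell at anchor (0, 4):
  offset (0,0) -> (0,4): empty -> OK
  offset (0,1) -> (0,5): empty -> OK
  offset (1,0) -> (1,4): empty -> OK
  offset (2,0) -> (2,4): occupied ('#') -> FAIL
All cells valid: no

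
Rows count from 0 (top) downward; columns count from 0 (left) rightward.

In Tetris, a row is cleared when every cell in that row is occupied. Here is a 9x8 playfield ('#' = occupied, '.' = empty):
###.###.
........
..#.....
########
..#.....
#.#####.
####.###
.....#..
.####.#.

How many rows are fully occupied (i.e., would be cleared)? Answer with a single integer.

Answer: 1

Derivation:
Check each row:
  row 0: 2 empty cells -> not full
  row 1: 8 empty cells -> not full
  row 2: 7 empty cells -> not full
  row 3: 0 empty cells -> FULL (clear)
  row 4: 7 empty cells -> not full
  row 5: 2 empty cells -> not full
  row 6: 1 empty cell -> not full
  row 7: 7 empty cells -> not full
  row 8: 3 empty cells -> not full
Total rows cleared: 1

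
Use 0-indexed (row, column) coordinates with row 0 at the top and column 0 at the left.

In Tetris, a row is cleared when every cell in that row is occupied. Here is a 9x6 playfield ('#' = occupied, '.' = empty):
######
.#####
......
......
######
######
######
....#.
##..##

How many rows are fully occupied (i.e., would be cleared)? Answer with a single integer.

Answer: 4

Derivation:
Check each row:
  row 0: 0 empty cells -> FULL (clear)
  row 1: 1 empty cell -> not full
  row 2: 6 empty cells -> not full
  row 3: 6 empty cells -> not full
  row 4: 0 empty cells -> FULL (clear)
  row 5: 0 empty cells -> FULL (clear)
  row 6: 0 empty cells -> FULL (clear)
  row 7: 5 empty cells -> not full
  row 8: 2 empty cells -> not full
Total rows cleared: 4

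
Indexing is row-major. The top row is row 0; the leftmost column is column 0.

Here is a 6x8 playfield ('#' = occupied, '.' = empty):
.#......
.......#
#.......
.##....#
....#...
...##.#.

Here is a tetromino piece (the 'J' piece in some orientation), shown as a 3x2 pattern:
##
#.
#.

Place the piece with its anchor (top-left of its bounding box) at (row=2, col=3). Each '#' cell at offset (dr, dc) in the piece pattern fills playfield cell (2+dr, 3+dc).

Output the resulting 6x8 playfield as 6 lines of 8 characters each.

Answer: .#......
.......#
#..##...
.###...#
...##...
...##.#.

Derivation:
Fill (2+0,3+0) = (2,3)
Fill (2+0,3+1) = (2,4)
Fill (2+1,3+0) = (3,3)
Fill (2+2,3+0) = (4,3)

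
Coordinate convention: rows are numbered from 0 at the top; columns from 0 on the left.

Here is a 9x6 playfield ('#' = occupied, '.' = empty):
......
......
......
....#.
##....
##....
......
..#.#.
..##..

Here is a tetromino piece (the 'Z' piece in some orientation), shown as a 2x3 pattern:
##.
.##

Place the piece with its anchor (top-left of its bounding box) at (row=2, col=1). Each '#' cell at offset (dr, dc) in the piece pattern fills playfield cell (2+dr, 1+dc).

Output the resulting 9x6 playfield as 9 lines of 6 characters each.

Fill (2+0,1+0) = (2,1)
Fill (2+0,1+1) = (2,2)
Fill (2+1,1+1) = (3,2)
Fill (2+1,1+2) = (3,3)

Answer: ......
......
.##...
..###.
##....
##....
......
..#.#.
..##..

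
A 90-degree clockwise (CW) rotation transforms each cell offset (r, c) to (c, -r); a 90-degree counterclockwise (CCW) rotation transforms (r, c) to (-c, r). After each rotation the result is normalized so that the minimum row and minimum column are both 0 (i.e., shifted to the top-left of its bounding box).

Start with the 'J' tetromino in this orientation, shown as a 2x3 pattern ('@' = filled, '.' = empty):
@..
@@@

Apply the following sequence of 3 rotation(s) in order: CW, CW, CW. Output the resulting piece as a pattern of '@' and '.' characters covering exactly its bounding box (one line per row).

Start:
@..
@@@
After rotation 1 (CW):
@@
@.
@.
After rotation 2 (CW):
@@@
..@
After rotation 3 (CW):
.@
.@
@@

Answer: .@
.@
@@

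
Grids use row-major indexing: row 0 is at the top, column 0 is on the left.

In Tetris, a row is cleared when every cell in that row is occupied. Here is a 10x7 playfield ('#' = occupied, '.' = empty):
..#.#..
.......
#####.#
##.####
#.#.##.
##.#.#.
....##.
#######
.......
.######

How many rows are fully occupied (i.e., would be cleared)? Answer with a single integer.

Answer: 1

Derivation:
Check each row:
  row 0: 5 empty cells -> not full
  row 1: 7 empty cells -> not full
  row 2: 1 empty cell -> not full
  row 3: 1 empty cell -> not full
  row 4: 3 empty cells -> not full
  row 5: 3 empty cells -> not full
  row 6: 5 empty cells -> not full
  row 7: 0 empty cells -> FULL (clear)
  row 8: 7 empty cells -> not full
  row 9: 1 empty cell -> not full
Total rows cleared: 1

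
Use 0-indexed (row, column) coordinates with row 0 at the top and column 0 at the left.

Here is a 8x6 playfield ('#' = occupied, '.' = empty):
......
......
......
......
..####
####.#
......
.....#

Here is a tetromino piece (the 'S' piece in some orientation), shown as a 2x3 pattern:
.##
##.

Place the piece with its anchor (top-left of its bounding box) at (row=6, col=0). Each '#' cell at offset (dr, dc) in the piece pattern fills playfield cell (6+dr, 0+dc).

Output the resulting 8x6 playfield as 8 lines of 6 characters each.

Fill (6+0,0+1) = (6,1)
Fill (6+0,0+2) = (6,2)
Fill (6+1,0+0) = (7,0)
Fill (6+1,0+1) = (7,1)

Answer: ......
......
......
......
..####
####.#
.##...
##...#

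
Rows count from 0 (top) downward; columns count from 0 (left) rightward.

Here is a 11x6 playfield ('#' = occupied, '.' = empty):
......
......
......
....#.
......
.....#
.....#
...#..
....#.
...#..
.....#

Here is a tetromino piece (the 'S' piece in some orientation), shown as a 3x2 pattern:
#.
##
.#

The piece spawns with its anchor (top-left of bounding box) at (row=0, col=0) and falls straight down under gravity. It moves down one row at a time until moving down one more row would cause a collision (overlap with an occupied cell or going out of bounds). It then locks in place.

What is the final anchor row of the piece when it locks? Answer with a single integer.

Answer: 8

Derivation:
Spawn at (row=0, col=0). Try each row:
  row 0: fits
  row 1: fits
  row 2: fits
  row 3: fits
  row 4: fits
  row 5: fits
  row 6: fits
  row 7: fits
  row 8: fits
  row 9: blocked -> lock at row 8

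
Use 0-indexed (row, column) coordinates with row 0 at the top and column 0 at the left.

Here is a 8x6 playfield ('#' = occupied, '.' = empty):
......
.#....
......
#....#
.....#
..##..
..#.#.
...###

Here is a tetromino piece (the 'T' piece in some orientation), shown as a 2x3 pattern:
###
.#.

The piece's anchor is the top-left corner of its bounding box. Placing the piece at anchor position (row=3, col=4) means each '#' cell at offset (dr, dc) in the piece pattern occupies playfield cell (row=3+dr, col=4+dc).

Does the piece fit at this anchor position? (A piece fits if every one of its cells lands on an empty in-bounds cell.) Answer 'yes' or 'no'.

Check each piece cell at anchor (3, 4):
  offset (0,0) -> (3,4): empty -> OK
  offset (0,1) -> (3,5): occupied ('#') -> FAIL
  offset (0,2) -> (3,6): out of bounds -> FAIL
  offset (1,1) -> (4,5): occupied ('#') -> FAIL
All cells valid: no

Answer: no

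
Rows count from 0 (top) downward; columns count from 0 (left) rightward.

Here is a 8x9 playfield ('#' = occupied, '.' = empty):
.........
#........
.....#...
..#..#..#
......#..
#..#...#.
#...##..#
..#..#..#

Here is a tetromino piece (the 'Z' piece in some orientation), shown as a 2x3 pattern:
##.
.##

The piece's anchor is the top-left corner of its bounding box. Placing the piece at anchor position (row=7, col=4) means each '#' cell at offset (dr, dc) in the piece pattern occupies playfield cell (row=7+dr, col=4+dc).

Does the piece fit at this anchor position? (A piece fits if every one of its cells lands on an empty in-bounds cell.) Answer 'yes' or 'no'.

Answer: no

Derivation:
Check each piece cell at anchor (7, 4):
  offset (0,0) -> (7,4): empty -> OK
  offset (0,1) -> (7,5): occupied ('#') -> FAIL
  offset (1,1) -> (8,5): out of bounds -> FAIL
  offset (1,2) -> (8,6): out of bounds -> FAIL
All cells valid: no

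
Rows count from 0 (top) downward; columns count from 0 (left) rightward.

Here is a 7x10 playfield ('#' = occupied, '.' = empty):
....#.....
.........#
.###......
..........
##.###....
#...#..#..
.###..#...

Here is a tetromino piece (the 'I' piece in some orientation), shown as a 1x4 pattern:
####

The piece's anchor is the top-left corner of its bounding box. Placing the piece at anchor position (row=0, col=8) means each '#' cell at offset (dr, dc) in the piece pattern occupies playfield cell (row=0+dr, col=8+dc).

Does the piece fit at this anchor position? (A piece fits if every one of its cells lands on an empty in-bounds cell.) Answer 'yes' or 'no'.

Answer: no

Derivation:
Check each piece cell at anchor (0, 8):
  offset (0,0) -> (0,8): empty -> OK
  offset (0,1) -> (0,9): empty -> OK
  offset (0,2) -> (0,10): out of bounds -> FAIL
  offset (0,3) -> (0,11): out of bounds -> FAIL
All cells valid: no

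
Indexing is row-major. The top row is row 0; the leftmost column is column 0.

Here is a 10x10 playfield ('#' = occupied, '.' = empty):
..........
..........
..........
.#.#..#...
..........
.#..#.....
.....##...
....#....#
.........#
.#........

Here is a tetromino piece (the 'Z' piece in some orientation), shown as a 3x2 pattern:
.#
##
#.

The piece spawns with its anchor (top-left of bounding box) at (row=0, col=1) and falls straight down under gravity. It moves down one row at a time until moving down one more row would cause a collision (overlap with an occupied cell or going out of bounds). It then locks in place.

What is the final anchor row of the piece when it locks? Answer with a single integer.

Answer: 0

Derivation:
Spawn at (row=0, col=1). Try each row:
  row 0: fits
  row 1: blocked -> lock at row 0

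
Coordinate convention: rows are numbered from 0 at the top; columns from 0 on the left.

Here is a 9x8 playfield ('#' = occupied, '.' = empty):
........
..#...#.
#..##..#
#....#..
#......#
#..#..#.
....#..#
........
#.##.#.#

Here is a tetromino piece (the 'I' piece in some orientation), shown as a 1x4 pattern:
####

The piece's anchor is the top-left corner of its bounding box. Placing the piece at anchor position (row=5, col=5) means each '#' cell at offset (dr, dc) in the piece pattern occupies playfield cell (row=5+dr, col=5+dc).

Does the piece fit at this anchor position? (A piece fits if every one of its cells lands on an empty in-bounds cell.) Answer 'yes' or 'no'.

Check each piece cell at anchor (5, 5):
  offset (0,0) -> (5,5): empty -> OK
  offset (0,1) -> (5,6): occupied ('#') -> FAIL
  offset (0,2) -> (5,7): empty -> OK
  offset (0,3) -> (5,8): out of bounds -> FAIL
All cells valid: no

Answer: no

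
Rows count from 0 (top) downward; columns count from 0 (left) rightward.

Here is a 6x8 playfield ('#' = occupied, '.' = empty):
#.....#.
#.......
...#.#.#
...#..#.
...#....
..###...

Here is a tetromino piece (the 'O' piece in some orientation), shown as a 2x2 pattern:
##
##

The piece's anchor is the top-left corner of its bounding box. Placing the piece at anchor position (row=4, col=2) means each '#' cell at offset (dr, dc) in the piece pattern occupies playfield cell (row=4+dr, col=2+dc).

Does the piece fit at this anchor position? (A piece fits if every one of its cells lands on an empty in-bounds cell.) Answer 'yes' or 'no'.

Check each piece cell at anchor (4, 2):
  offset (0,0) -> (4,2): empty -> OK
  offset (0,1) -> (4,3): occupied ('#') -> FAIL
  offset (1,0) -> (5,2): occupied ('#') -> FAIL
  offset (1,1) -> (5,3): occupied ('#') -> FAIL
All cells valid: no

Answer: no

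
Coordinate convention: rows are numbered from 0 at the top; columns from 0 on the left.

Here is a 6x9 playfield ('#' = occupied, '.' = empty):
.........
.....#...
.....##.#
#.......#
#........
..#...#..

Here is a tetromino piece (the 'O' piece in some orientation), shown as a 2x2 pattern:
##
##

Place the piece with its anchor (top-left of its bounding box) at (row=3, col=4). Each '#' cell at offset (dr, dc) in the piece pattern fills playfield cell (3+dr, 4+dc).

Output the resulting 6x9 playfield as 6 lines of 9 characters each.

Answer: .........
.....#...
.....##.#
#...##..#
#...##...
..#...#..

Derivation:
Fill (3+0,4+0) = (3,4)
Fill (3+0,4+1) = (3,5)
Fill (3+1,4+0) = (4,4)
Fill (3+1,4+1) = (4,5)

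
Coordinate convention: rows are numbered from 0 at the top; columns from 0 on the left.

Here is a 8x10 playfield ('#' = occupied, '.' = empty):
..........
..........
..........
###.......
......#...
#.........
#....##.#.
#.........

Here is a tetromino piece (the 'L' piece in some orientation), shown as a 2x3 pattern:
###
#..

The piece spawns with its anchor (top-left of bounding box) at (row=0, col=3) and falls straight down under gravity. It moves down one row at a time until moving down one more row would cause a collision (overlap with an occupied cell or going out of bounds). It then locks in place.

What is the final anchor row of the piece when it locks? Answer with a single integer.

Answer: 5

Derivation:
Spawn at (row=0, col=3). Try each row:
  row 0: fits
  row 1: fits
  row 2: fits
  row 3: fits
  row 4: fits
  row 5: fits
  row 6: blocked -> lock at row 5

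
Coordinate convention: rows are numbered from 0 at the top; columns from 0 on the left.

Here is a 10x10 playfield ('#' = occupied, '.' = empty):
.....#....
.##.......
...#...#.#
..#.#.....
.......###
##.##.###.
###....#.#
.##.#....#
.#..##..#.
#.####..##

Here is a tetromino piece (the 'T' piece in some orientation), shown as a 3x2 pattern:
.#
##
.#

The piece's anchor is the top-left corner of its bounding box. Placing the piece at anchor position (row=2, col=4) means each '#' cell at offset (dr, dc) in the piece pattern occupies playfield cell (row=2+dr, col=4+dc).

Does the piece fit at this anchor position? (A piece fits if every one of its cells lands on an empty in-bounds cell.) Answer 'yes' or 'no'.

Check each piece cell at anchor (2, 4):
  offset (0,1) -> (2,5): empty -> OK
  offset (1,0) -> (3,4): occupied ('#') -> FAIL
  offset (1,1) -> (3,5): empty -> OK
  offset (2,1) -> (4,5): empty -> OK
All cells valid: no

Answer: no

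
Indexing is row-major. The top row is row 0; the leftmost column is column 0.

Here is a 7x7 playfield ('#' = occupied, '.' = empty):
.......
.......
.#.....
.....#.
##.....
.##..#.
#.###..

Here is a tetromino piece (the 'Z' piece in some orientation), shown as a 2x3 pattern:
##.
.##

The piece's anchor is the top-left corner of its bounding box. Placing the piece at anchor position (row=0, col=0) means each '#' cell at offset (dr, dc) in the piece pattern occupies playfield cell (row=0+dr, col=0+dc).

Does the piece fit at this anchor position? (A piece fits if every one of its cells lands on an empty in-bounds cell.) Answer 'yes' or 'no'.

Answer: yes

Derivation:
Check each piece cell at anchor (0, 0):
  offset (0,0) -> (0,0): empty -> OK
  offset (0,1) -> (0,1): empty -> OK
  offset (1,1) -> (1,1): empty -> OK
  offset (1,2) -> (1,2): empty -> OK
All cells valid: yes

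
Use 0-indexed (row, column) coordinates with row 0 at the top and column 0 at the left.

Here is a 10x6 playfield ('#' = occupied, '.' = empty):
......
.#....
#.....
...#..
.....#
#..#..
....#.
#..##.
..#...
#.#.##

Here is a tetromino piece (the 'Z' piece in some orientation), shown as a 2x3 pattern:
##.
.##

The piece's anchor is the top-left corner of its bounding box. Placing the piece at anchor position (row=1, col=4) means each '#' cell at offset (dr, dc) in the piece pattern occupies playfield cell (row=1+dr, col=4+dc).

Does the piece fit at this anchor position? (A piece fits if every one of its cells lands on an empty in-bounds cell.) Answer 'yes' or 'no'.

Answer: no

Derivation:
Check each piece cell at anchor (1, 4):
  offset (0,0) -> (1,4): empty -> OK
  offset (0,1) -> (1,5): empty -> OK
  offset (1,1) -> (2,5): empty -> OK
  offset (1,2) -> (2,6): out of bounds -> FAIL
All cells valid: no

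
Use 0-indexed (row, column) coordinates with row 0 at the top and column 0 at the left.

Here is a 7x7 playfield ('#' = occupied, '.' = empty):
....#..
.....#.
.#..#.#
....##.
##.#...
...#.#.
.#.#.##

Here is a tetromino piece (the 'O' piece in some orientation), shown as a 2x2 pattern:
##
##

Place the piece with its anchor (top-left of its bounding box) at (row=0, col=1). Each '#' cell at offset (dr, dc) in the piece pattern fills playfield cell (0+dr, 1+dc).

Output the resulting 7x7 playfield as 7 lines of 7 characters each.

Fill (0+0,1+0) = (0,1)
Fill (0+0,1+1) = (0,2)
Fill (0+1,1+0) = (1,1)
Fill (0+1,1+1) = (1,2)

Answer: .##.#..
.##..#.
.#..#.#
....##.
##.#...
...#.#.
.#.#.##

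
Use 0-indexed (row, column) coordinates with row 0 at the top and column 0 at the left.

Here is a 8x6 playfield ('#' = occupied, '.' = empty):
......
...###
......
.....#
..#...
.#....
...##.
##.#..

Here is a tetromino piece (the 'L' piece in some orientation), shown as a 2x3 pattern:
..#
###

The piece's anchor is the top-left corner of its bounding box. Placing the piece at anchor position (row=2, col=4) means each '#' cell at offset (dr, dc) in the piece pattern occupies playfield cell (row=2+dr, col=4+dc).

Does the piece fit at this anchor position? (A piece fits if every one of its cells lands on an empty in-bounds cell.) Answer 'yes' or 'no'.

Answer: no

Derivation:
Check each piece cell at anchor (2, 4):
  offset (0,2) -> (2,6): out of bounds -> FAIL
  offset (1,0) -> (3,4): empty -> OK
  offset (1,1) -> (3,5): occupied ('#') -> FAIL
  offset (1,2) -> (3,6): out of bounds -> FAIL
All cells valid: no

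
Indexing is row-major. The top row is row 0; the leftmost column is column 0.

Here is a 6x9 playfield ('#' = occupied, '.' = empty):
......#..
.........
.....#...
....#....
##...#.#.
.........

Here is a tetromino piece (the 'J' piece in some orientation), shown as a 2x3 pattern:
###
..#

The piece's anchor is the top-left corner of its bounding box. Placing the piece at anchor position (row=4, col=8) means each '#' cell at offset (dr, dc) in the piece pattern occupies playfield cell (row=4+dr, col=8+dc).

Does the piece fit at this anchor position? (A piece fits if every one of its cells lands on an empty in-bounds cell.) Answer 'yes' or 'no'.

Check each piece cell at anchor (4, 8):
  offset (0,0) -> (4,8): empty -> OK
  offset (0,1) -> (4,9): out of bounds -> FAIL
  offset (0,2) -> (4,10): out of bounds -> FAIL
  offset (1,2) -> (5,10): out of bounds -> FAIL
All cells valid: no

Answer: no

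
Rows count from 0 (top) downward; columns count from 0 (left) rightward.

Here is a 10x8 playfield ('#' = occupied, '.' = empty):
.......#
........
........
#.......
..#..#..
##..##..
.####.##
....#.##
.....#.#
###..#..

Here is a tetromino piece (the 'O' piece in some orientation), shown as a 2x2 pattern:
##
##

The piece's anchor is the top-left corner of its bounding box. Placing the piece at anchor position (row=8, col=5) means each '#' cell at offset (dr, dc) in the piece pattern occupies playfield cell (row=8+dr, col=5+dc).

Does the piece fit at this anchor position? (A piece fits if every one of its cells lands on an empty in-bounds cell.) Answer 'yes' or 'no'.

Answer: no

Derivation:
Check each piece cell at anchor (8, 5):
  offset (0,0) -> (8,5): occupied ('#') -> FAIL
  offset (0,1) -> (8,6): empty -> OK
  offset (1,0) -> (9,5): occupied ('#') -> FAIL
  offset (1,1) -> (9,6): empty -> OK
All cells valid: no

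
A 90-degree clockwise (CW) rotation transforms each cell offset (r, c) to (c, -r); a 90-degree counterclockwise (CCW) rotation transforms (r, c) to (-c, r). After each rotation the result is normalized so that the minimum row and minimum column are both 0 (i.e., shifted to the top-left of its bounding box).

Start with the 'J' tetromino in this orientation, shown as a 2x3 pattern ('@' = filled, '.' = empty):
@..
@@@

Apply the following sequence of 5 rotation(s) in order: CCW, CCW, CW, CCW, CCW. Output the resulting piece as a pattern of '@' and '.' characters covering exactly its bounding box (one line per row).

Start:
@..
@@@
After rotation 1 (CCW):
.@
.@
@@
After rotation 2 (CCW):
@@@
..@
After rotation 3 (CW):
.@
.@
@@
After rotation 4 (CCW):
@@@
..@
After rotation 5 (CCW):
@@
@.
@.

Answer: @@
@.
@.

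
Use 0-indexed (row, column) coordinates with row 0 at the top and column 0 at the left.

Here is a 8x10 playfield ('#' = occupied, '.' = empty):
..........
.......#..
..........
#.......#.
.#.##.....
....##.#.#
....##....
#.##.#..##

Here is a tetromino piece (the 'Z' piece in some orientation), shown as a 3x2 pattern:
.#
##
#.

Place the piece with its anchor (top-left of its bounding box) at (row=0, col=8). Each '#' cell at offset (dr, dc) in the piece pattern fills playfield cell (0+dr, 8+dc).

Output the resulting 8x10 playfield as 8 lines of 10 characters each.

Answer: .........#
.......###
........#.
#.......#.
.#.##.....
....##.#.#
....##....
#.##.#..##

Derivation:
Fill (0+0,8+1) = (0,9)
Fill (0+1,8+0) = (1,8)
Fill (0+1,8+1) = (1,9)
Fill (0+2,8+0) = (2,8)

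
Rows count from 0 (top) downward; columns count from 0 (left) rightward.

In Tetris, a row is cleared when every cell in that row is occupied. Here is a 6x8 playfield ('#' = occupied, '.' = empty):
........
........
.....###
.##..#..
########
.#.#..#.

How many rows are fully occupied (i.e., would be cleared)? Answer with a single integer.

Answer: 1

Derivation:
Check each row:
  row 0: 8 empty cells -> not full
  row 1: 8 empty cells -> not full
  row 2: 5 empty cells -> not full
  row 3: 5 empty cells -> not full
  row 4: 0 empty cells -> FULL (clear)
  row 5: 5 empty cells -> not full
Total rows cleared: 1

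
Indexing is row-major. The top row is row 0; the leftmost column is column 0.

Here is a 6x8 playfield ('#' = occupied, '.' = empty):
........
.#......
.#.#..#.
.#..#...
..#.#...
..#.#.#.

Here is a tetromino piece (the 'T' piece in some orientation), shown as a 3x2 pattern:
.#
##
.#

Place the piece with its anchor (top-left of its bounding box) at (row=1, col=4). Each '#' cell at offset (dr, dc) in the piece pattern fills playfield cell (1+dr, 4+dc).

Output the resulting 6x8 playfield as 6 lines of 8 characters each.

Answer: ........
.#...#..
.#.####.
.#..##..
..#.#...
..#.#.#.

Derivation:
Fill (1+0,4+1) = (1,5)
Fill (1+1,4+0) = (2,4)
Fill (1+1,4+1) = (2,5)
Fill (1+2,4+1) = (3,5)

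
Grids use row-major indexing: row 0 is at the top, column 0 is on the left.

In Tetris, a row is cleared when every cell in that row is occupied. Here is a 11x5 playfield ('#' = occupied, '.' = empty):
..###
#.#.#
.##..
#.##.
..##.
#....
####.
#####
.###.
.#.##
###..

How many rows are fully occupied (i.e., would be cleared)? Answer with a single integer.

Answer: 1

Derivation:
Check each row:
  row 0: 2 empty cells -> not full
  row 1: 2 empty cells -> not full
  row 2: 3 empty cells -> not full
  row 3: 2 empty cells -> not full
  row 4: 3 empty cells -> not full
  row 5: 4 empty cells -> not full
  row 6: 1 empty cell -> not full
  row 7: 0 empty cells -> FULL (clear)
  row 8: 2 empty cells -> not full
  row 9: 2 empty cells -> not full
  row 10: 2 empty cells -> not full
Total rows cleared: 1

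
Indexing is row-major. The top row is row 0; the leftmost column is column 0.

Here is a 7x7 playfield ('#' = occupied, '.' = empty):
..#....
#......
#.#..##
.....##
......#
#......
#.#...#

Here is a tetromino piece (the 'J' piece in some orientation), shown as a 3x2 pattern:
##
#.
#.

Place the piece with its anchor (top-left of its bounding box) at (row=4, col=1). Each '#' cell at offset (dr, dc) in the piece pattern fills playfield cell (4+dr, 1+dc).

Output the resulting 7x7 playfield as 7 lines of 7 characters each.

Answer: ..#....
#......
#.#..##
.....##
.##...#
##.....
###...#

Derivation:
Fill (4+0,1+0) = (4,1)
Fill (4+0,1+1) = (4,2)
Fill (4+1,1+0) = (5,1)
Fill (4+2,1+0) = (6,1)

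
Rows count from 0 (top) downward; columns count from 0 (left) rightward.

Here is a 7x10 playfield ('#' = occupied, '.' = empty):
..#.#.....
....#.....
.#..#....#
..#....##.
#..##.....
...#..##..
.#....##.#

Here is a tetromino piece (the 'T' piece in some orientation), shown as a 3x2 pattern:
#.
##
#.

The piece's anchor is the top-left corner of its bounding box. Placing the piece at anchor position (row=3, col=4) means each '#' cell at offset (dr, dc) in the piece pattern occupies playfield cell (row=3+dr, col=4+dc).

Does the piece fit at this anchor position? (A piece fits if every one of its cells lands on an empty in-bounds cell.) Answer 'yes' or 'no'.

Answer: no

Derivation:
Check each piece cell at anchor (3, 4):
  offset (0,0) -> (3,4): empty -> OK
  offset (1,0) -> (4,4): occupied ('#') -> FAIL
  offset (1,1) -> (4,5): empty -> OK
  offset (2,0) -> (5,4): empty -> OK
All cells valid: no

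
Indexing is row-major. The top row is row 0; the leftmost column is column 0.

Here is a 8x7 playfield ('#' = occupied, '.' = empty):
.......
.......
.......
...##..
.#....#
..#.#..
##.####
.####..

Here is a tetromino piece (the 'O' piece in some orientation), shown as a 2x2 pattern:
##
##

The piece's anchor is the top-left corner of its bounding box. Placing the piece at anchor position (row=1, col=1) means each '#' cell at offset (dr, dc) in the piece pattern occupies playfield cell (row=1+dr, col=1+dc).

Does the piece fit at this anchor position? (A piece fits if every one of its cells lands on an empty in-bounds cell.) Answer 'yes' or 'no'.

Check each piece cell at anchor (1, 1):
  offset (0,0) -> (1,1): empty -> OK
  offset (0,1) -> (1,2): empty -> OK
  offset (1,0) -> (2,1): empty -> OK
  offset (1,1) -> (2,2): empty -> OK
All cells valid: yes

Answer: yes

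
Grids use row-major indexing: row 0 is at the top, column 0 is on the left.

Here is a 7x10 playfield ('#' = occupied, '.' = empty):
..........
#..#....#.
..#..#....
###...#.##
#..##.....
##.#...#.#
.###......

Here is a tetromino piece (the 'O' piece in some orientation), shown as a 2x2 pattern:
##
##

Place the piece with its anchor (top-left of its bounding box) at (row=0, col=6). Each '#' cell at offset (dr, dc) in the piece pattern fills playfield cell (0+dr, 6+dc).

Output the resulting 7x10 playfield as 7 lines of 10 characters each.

Answer: ......##..
#..#..###.
..#..#....
###...#.##
#..##.....
##.#...#.#
.###......

Derivation:
Fill (0+0,6+0) = (0,6)
Fill (0+0,6+1) = (0,7)
Fill (0+1,6+0) = (1,6)
Fill (0+1,6+1) = (1,7)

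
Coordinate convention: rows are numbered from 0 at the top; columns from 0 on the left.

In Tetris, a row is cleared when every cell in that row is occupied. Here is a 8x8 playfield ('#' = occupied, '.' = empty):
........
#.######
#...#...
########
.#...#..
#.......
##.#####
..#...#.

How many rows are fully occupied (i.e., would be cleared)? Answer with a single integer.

Check each row:
  row 0: 8 empty cells -> not full
  row 1: 1 empty cell -> not full
  row 2: 6 empty cells -> not full
  row 3: 0 empty cells -> FULL (clear)
  row 4: 6 empty cells -> not full
  row 5: 7 empty cells -> not full
  row 6: 1 empty cell -> not full
  row 7: 6 empty cells -> not full
Total rows cleared: 1

Answer: 1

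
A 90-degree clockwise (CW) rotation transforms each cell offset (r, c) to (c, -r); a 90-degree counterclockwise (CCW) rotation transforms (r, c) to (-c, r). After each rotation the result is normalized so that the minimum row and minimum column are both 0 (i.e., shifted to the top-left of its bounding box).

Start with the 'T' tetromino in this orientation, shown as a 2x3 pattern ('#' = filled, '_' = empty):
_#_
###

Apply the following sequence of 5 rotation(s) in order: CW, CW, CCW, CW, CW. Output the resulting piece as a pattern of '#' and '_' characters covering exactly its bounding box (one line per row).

Start:
_#_
###
After rotation 1 (CW):
#_
##
#_
After rotation 2 (CW):
###
_#_
After rotation 3 (CCW):
#_
##
#_
After rotation 4 (CW):
###
_#_
After rotation 5 (CW):
_#
##
_#

Answer: _#
##
_#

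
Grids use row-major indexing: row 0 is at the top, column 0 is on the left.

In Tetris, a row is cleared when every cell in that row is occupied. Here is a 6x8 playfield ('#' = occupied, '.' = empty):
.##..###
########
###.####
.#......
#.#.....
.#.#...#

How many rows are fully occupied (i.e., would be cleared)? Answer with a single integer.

Check each row:
  row 0: 3 empty cells -> not full
  row 1: 0 empty cells -> FULL (clear)
  row 2: 1 empty cell -> not full
  row 3: 7 empty cells -> not full
  row 4: 6 empty cells -> not full
  row 5: 5 empty cells -> not full
Total rows cleared: 1

Answer: 1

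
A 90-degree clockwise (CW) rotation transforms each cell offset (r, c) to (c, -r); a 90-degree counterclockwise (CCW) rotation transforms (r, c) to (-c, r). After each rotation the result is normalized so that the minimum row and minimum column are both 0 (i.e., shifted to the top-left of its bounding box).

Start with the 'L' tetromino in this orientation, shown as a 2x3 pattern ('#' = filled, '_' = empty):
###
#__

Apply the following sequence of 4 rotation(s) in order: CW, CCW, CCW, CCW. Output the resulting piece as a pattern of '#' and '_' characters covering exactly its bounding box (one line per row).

Start:
###
#__
After rotation 1 (CW):
##
_#
_#
After rotation 2 (CCW):
###
#__
After rotation 3 (CCW):
#_
#_
##
After rotation 4 (CCW):
__#
###

Answer: __#
###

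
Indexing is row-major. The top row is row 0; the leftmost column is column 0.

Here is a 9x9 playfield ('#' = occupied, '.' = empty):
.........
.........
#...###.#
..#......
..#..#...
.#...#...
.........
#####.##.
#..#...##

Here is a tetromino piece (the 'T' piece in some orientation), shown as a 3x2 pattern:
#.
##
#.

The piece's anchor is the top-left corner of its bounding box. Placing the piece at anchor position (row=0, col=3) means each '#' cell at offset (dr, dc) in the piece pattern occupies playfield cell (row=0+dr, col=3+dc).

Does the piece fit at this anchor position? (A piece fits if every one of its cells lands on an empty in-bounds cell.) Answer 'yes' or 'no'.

Answer: yes

Derivation:
Check each piece cell at anchor (0, 3):
  offset (0,0) -> (0,3): empty -> OK
  offset (1,0) -> (1,3): empty -> OK
  offset (1,1) -> (1,4): empty -> OK
  offset (2,0) -> (2,3): empty -> OK
All cells valid: yes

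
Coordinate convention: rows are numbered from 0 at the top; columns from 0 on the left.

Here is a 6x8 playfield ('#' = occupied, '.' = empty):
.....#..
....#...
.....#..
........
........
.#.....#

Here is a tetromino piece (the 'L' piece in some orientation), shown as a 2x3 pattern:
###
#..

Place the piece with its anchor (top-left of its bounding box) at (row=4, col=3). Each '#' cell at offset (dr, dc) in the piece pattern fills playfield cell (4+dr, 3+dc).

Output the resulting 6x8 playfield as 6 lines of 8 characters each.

Fill (4+0,3+0) = (4,3)
Fill (4+0,3+1) = (4,4)
Fill (4+0,3+2) = (4,5)
Fill (4+1,3+0) = (5,3)

Answer: .....#..
....#...
.....#..
........
...###..
.#.#...#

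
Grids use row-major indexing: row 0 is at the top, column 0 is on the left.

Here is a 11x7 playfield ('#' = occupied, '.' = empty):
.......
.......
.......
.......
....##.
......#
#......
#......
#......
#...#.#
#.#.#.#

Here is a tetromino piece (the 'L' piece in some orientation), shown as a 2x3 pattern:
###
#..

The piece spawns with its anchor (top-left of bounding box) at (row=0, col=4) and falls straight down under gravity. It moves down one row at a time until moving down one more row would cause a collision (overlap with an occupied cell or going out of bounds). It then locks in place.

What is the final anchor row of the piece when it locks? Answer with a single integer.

Answer: 2

Derivation:
Spawn at (row=0, col=4). Try each row:
  row 0: fits
  row 1: fits
  row 2: fits
  row 3: blocked -> lock at row 2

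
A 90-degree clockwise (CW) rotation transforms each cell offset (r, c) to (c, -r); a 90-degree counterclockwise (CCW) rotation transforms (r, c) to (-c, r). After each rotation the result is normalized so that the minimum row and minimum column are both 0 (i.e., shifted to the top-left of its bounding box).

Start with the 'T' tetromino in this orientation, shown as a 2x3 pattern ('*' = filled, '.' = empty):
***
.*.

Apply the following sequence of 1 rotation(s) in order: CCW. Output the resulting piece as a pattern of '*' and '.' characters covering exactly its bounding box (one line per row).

Start:
***
.*.
After rotation 1 (CCW):
*.
**
*.

Answer: *.
**
*.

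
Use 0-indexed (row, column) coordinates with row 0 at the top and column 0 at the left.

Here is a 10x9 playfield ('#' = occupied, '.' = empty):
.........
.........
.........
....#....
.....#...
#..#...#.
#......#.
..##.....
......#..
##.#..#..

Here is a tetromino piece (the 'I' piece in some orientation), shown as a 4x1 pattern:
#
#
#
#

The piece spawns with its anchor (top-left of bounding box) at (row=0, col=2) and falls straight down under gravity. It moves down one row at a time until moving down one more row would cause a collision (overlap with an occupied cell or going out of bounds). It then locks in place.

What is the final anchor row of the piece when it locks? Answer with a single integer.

Answer: 3

Derivation:
Spawn at (row=0, col=2). Try each row:
  row 0: fits
  row 1: fits
  row 2: fits
  row 3: fits
  row 4: blocked -> lock at row 3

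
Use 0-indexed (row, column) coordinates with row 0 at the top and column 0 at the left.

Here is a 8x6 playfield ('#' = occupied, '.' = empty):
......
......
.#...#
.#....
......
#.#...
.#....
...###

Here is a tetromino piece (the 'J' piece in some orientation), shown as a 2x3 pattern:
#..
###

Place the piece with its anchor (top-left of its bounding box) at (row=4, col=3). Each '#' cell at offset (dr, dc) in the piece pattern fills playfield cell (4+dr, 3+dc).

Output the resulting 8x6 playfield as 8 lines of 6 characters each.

Answer: ......
......
.#...#
.#....
...#..
#.####
.#....
...###

Derivation:
Fill (4+0,3+0) = (4,3)
Fill (4+1,3+0) = (5,3)
Fill (4+1,3+1) = (5,4)
Fill (4+1,3+2) = (5,5)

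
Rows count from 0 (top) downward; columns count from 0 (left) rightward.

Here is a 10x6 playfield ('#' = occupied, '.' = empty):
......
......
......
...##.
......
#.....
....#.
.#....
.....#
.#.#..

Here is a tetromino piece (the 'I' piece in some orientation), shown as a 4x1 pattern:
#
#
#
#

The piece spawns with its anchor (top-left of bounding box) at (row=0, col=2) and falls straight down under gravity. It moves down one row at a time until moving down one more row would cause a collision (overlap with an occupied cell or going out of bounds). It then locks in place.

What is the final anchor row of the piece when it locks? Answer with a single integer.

Answer: 6

Derivation:
Spawn at (row=0, col=2). Try each row:
  row 0: fits
  row 1: fits
  row 2: fits
  row 3: fits
  row 4: fits
  row 5: fits
  row 6: fits
  row 7: blocked -> lock at row 6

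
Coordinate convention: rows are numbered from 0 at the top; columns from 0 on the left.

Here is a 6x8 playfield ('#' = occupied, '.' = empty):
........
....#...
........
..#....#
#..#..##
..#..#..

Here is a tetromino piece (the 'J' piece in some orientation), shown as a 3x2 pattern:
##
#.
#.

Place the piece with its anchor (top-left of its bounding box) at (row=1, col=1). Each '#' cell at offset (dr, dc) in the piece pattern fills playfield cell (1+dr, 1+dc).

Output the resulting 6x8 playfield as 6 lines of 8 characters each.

Answer: ........
.##.#...
.#......
.##....#
#..#..##
..#..#..

Derivation:
Fill (1+0,1+0) = (1,1)
Fill (1+0,1+1) = (1,2)
Fill (1+1,1+0) = (2,1)
Fill (1+2,1+0) = (3,1)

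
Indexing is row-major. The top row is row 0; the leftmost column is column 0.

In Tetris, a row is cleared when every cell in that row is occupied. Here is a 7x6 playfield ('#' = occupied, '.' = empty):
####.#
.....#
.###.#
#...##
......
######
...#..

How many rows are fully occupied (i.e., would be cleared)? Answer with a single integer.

Check each row:
  row 0: 1 empty cell -> not full
  row 1: 5 empty cells -> not full
  row 2: 2 empty cells -> not full
  row 3: 3 empty cells -> not full
  row 4: 6 empty cells -> not full
  row 5: 0 empty cells -> FULL (clear)
  row 6: 5 empty cells -> not full
Total rows cleared: 1

Answer: 1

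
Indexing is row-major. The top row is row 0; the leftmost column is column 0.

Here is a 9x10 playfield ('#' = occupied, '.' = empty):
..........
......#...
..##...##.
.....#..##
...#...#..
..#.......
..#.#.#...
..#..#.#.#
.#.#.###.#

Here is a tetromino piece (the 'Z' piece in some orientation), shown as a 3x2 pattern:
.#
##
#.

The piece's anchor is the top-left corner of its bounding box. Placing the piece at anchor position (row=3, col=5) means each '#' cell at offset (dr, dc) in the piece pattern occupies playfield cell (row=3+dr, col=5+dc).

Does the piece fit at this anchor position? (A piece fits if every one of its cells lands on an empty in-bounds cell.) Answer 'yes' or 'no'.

Check each piece cell at anchor (3, 5):
  offset (0,1) -> (3,6): empty -> OK
  offset (1,0) -> (4,5): empty -> OK
  offset (1,1) -> (4,6): empty -> OK
  offset (2,0) -> (5,5): empty -> OK
All cells valid: yes

Answer: yes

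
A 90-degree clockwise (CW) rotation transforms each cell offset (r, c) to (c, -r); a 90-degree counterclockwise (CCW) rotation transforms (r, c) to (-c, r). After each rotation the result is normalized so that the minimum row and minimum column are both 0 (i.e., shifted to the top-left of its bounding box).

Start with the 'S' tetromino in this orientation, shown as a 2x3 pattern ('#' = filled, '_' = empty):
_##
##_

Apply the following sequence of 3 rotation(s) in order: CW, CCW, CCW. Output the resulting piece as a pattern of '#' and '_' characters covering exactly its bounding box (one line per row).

Start:
_##
##_
After rotation 1 (CW):
#_
##
_#
After rotation 2 (CCW):
_##
##_
After rotation 3 (CCW):
#_
##
_#

Answer: #_
##
_#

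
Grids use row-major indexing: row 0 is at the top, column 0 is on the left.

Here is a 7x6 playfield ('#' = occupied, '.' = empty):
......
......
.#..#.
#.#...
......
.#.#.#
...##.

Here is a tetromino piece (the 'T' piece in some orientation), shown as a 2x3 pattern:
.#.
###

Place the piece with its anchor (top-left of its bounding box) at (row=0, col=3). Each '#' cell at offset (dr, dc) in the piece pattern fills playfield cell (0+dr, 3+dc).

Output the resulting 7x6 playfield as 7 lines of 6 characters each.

Answer: ....#.
...###
.#..#.
#.#...
......
.#.#.#
...##.

Derivation:
Fill (0+0,3+1) = (0,4)
Fill (0+1,3+0) = (1,3)
Fill (0+1,3+1) = (1,4)
Fill (0+1,3+2) = (1,5)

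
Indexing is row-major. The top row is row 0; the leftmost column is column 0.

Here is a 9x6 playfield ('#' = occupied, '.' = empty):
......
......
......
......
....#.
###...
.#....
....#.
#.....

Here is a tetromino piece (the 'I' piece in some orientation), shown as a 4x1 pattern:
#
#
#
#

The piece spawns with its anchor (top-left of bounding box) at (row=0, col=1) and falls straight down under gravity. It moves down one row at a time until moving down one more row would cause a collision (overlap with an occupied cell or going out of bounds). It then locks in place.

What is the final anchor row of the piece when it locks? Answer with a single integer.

Spawn at (row=0, col=1). Try each row:
  row 0: fits
  row 1: fits
  row 2: blocked -> lock at row 1

Answer: 1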